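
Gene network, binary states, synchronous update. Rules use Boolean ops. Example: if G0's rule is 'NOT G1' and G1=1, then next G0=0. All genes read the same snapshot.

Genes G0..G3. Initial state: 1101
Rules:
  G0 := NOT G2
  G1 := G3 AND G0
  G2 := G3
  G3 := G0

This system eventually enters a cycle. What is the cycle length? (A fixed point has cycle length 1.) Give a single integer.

Answer: 6

Derivation:
Step 0: 1101
Step 1: G0=NOT G2=NOT 0=1 G1=G3&G0=1&1=1 G2=G3=1 G3=G0=1 -> 1111
Step 2: G0=NOT G2=NOT 1=0 G1=G3&G0=1&1=1 G2=G3=1 G3=G0=1 -> 0111
Step 3: G0=NOT G2=NOT 1=0 G1=G3&G0=1&0=0 G2=G3=1 G3=G0=0 -> 0010
Step 4: G0=NOT G2=NOT 1=0 G1=G3&G0=0&0=0 G2=G3=0 G3=G0=0 -> 0000
Step 5: G0=NOT G2=NOT 0=1 G1=G3&G0=0&0=0 G2=G3=0 G3=G0=0 -> 1000
Step 6: G0=NOT G2=NOT 0=1 G1=G3&G0=0&1=0 G2=G3=0 G3=G0=1 -> 1001
Step 7: G0=NOT G2=NOT 0=1 G1=G3&G0=1&1=1 G2=G3=1 G3=G0=1 -> 1111
State from step 7 equals state from step 1 -> cycle length 6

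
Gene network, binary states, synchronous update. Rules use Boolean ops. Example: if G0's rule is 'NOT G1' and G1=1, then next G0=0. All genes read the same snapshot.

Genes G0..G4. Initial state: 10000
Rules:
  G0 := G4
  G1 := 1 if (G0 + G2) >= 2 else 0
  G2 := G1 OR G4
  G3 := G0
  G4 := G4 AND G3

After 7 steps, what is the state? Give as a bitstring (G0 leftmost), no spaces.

Step 1: G0=G4=0 G1=(1+0>=2)=0 G2=G1|G4=0|0=0 G3=G0=1 G4=G4&G3=0&0=0 -> 00010
Step 2: G0=G4=0 G1=(0+0>=2)=0 G2=G1|G4=0|0=0 G3=G0=0 G4=G4&G3=0&1=0 -> 00000
Step 3: G0=G4=0 G1=(0+0>=2)=0 G2=G1|G4=0|0=0 G3=G0=0 G4=G4&G3=0&0=0 -> 00000
Step 4: G0=G4=0 G1=(0+0>=2)=0 G2=G1|G4=0|0=0 G3=G0=0 G4=G4&G3=0&0=0 -> 00000
Step 5: G0=G4=0 G1=(0+0>=2)=0 G2=G1|G4=0|0=0 G3=G0=0 G4=G4&G3=0&0=0 -> 00000
Step 6: G0=G4=0 G1=(0+0>=2)=0 G2=G1|G4=0|0=0 G3=G0=0 G4=G4&G3=0&0=0 -> 00000
Step 7: G0=G4=0 G1=(0+0>=2)=0 G2=G1|G4=0|0=0 G3=G0=0 G4=G4&G3=0&0=0 -> 00000

00000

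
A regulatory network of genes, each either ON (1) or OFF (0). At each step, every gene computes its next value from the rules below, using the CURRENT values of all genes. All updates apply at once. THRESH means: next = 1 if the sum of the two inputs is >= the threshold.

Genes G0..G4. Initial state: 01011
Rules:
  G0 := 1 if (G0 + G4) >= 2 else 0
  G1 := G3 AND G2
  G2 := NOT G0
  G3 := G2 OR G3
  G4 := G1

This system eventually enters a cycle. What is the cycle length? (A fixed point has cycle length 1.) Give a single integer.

Step 0: 01011
Step 1: G0=(0+1>=2)=0 G1=G3&G2=1&0=0 G2=NOT G0=NOT 0=1 G3=G2|G3=0|1=1 G4=G1=1 -> 00111
Step 2: G0=(0+1>=2)=0 G1=G3&G2=1&1=1 G2=NOT G0=NOT 0=1 G3=G2|G3=1|1=1 G4=G1=0 -> 01110
Step 3: G0=(0+0>=2)=0 G1=G3&G2=1&1=1 G2=NOT G0=NOT 0=1 G3=G2|G3=1|1=1 G4=G1=1 -> 01111
Step 4: G0=(0+1>=2)=0 G1=G3&G2=1&1=1 G2=NOT G0=NOT 0=1 G3=G2|G3=1|1=1 G4=G1=1 -> 01111
State from step 4 equals state from step 3 -> cycle length 1

Answer: 1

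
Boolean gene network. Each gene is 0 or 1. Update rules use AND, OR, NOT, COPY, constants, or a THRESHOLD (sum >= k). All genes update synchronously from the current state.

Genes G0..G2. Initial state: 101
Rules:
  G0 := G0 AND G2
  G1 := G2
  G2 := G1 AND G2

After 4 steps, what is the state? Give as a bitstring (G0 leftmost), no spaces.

Step 1: G0=G0&G2=1&1=1 G1=G2=1 G2=G1&G2=0&1=0 -> 110
Step 2: G0=G0&G2=1&0=0 G1=G2=0 G2=G1&G2=1&0=0 -> 000
Step 3: G0=G0&G2=0&0=0 G1=G2=0 G2=G1&G2=0&0=0 -> 000
Step 4: G0=G0&G2=0&0=0 G1=G2=0 G2=G1&G2=0&0=0 -> 000

000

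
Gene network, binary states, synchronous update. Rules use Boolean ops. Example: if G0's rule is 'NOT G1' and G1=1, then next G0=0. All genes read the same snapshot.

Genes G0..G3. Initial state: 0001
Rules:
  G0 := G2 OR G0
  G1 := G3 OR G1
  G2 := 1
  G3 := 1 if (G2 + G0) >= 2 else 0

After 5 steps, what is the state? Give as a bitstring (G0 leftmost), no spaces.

Step 1: G0=G2|G0=0|0=0 G1=G3|G1=1|0=1 G2=1(const) G3=(0+0>=2)=0 -> 0110
Step 2: G0=G2|G0=1|0=1 G1=G3|G1=0|1=1 G2=1(const) G3=(1+0>=2)=0 -> 1110
Step 3: G0=G2|G0=1|1=1 G1=G3|G1=0|1=1 G2=1(const) G3=(1+1>=2)=1 -> 1111
Step 4: G0=G2|G0=1|1=1 G1=G3|G1=1|1=1 G2=1(const) G3=(1+1>=2)=1 -> 1111
Step 5: G0=G2|G0=1|1=1 G1=G3|G1=1|1=1 G2=1(const) G3=(1+1>=2)=1 -> 1111

1111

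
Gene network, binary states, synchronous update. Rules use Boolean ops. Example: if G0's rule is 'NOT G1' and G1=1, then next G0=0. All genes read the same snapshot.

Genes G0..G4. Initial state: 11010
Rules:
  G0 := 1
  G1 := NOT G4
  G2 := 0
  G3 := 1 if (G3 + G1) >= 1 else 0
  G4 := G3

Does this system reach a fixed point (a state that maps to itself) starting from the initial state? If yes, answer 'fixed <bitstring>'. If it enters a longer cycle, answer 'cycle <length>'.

Answer: fixed 10011

Derivation:
Step 0: 11010
Step 1: G0=1(const) G1=NOT G4=NOT 0=1 G2=0(const) G3=(1+1>=1)=1 G4=G3=1 -> 11011
Step 2: G0=1(const) G1=NOT G4=NOT 1=0 G2=0(const) G3=(1+1>=1)=1 G4=G3=1 -> 10011
Step 3: G0=1(const) G1=NOT G4=NOT 1=0 G2=0(const) G3=(1+0>=1)=1 G4=G3=1 -> 10011
Fixed point reached at step 2: 10011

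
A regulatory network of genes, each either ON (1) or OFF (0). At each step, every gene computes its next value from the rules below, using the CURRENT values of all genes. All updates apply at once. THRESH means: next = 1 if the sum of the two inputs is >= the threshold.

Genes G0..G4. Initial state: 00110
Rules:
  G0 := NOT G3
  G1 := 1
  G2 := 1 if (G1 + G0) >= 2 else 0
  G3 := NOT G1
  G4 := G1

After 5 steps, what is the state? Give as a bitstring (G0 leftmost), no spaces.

Step 1: G0=NOT G3=NOT 1=0 G1=1(const) G2=(0+0>=2)=0 G3=NOT G1=NOT 0=1 G4=G1=0 -> 01010
Step 2: G0=NOT G3=NOT 1=0 G1=1(const) G2=(1+0>=2)=0 G3=NOT G1=NOT 1=0 G4=G1=1 -> 01001
Step 3: G0=NOT G3=NOT 0=1 G1=1(const) G2=(1+0>=2)=0 G3=NOT G1=NOT 1=0 G4=G1=1 -> 11001
Step 4: G0=NOT G3=NOT 0=1 G1=1(const) G2=(1+1>=2)=1 G3=NOT G1=NOT 1=0 G4=G1=1 -> 11101
Step 5: G0=NOT G3=NOT 0=1 G1=1(const) G2=(1+1>=2)=1 G3=NOT G1=NOT 1=0 G4=G1=1 -> 11101

11101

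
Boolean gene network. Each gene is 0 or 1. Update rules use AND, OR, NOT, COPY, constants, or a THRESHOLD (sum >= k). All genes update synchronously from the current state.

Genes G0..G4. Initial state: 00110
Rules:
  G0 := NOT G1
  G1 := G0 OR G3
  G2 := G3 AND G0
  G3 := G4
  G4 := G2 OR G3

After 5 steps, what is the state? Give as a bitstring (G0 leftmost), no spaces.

Step 1: G0=NOT G1=NOT 0=1 G1=G0|G3=0|1=1 G2=G3&G0=1&0=0 G3=G4=0 G4=G2|G3=1|1=1 -> 11001
Step 2: G0=NOT G1=NOT 1=0 G1=G0|G3=1|0=1 G2=G3&G0=0&1=0 G3=G4=1 G4=G2|G3=0|0=0 -> 01010
Step 3: G0=NOT G1=NOT 1=0 G1=G0|G3=0|1=1 G2=G3&G0=1&0=0 G3=G4=0 G4=G2|G3=0|1=1 -> 01001
Step 4: G0=NOT G1=NOT 1=0 G1=G0|G3=0|0=0 G2=G3&G0=0&0=0 G3=G4=1 G4=G2|G3=0|0=0 -> 00010
Step 5: G0=NOT G1=NOT 0=1 G1=G0|G3=0|1=1 G2=G3&G0=1&0=0 G3=G4=0 G4=G2|G3=0|1=1 -> 11001

11001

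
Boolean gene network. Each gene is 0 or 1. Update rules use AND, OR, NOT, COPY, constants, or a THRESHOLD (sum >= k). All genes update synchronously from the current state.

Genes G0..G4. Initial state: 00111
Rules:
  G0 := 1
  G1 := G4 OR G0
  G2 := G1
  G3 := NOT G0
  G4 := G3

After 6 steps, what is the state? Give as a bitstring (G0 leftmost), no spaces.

Step 1: G0=1(const) G1=G4|G0=1|0=1 G2=G1=0 G3=NOT G0=NOT 0=1 G4=G3=1 -> 11011
Step 2: G0=1(const) G1=G4|G0=1|1=1 G2=G1=1 G3=NOT G0=NOT 1=0 G4=G3=1 -> 11101
Step 3: G0=1(const) G1=G4|G0=1|1=1 G2=G1=1 G3=NOT G0=NOT 1=0 G4=G3=0 -> 11100
Step 4: G0=1(const) G1=G4|G0=0|1=1 G2=G1=1 G3=NOT G0=NOT 1=0 G4=G3=0 -> 11100
Step 5: G0=1(const) G1=G4|G0=0|1=1 G2=G1=1 G3=NOT G0=NOT 1=0 G4=G3=0 -> 11100
Step 6: G0=1(const) G1=G4|G0=0|1=1 G2=G1=1 G3=NOT G0=NOT 1=0 G4=G3=0 -> 11100

11100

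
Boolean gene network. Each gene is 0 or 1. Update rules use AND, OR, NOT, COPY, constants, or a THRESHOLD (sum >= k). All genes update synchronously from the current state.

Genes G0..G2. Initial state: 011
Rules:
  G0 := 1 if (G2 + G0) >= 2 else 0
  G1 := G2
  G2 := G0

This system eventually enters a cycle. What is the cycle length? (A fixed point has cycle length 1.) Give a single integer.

Answer: 1

Derivation:
Step 0: 011
Step 1: G0=(1+0>=2)=0 G1=G2=1 G2=G0=0 -> 010
Step 2: G0=(0+0>=2)=0 G1=G2=0 G2=G0=0 -> 000
Step 3: G0=(0+0>=2)=0 G1=G2=0 G2=G0=0 -> 000
State from step 3 equals state from step 2 -> cycle length 1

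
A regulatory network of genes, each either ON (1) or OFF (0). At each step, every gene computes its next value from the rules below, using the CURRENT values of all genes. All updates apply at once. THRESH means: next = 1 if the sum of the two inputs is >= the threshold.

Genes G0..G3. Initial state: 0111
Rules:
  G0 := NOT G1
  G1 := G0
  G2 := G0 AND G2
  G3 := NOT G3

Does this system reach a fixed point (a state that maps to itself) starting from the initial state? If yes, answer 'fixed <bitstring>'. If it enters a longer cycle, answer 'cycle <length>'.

Step 0: 0111
Step 1: G0=NOT G1=NOT 1=0 G1=G0=0 G2=G0&G2=0&1=0 G3=NOT G3=NOT 1=0 -> 0000
Step 2: G0=NOT G1=NOT 0=1 G1=G0=0 G2=G0&G2=0&0=0 G3=NOT G3=NOT 0=1 -> 1001
Step 3: G0=NOT G1=NOT 0=1 G1=G0=1 G2=G0&G2=1&0=0 G3=NOT G3=NOT 1=0 -> 1100
Step 4: G0=NOT G1=NOT 1=0 G1=G0=1 G2=G0&G2=1&0=0 G3=NOT G3=NOT 0=1 -> 0101
Step 5: G0=NOT G1=NOT 1=0 G1=G0=0 G2=G0&G2=0&0=0 G3=NOT G3=NOT 1=0 -> 0000
Cycle of length 4 starting at step 1 -> no fixed point

Answer: cycle 4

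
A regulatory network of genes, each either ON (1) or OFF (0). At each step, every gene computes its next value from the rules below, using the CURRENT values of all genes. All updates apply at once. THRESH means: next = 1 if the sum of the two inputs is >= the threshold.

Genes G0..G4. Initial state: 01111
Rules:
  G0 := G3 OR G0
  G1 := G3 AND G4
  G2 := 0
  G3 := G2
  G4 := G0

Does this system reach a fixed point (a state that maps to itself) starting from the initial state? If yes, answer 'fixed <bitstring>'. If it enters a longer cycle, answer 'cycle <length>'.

Step 0: 01111
Step 1: G0=G3|G0=1|0=1 G1=G3&G4=1&1=1 G2=0(const) G3=G2=1 G4=G0=0 -> 11010
Step 2: G0=G3|G0=1|1=1 G1=G3&G4=1&0=0 G2=0(const) G3=G2=0 G4=G0=1 -> 10001
Step 3: G0=G3|G0=0|1=1 G1=G3&G4=0&1=0 G2=0(const) G3=G2=0 G4=G0=1 -> 10001
Fixed point reached at step 2: 10001

Answer: fixed 10001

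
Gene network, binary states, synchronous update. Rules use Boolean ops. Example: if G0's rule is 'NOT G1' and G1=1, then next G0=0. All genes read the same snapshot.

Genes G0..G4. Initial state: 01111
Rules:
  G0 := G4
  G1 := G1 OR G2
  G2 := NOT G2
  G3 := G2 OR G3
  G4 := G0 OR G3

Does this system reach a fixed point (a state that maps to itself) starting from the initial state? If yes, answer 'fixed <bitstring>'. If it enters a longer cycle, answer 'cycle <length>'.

Answer: cycle 2

Derivation:
Step 0: 01111
Step 1: G0=G4=1 G1=G1|G2=1|1=1 G2=NOT G2=NOT 1=0 G3=G2|G3=1|1=1 G4=G0|G3=0|1=1 -> 11011
Step 2: G0=G4=1 G1=G1|G2=1|0=1 G2=NOT G2=NOT 0=1 G3=G2|G3=0|1=1 G4=G0|G3=1|1=1 -> 11111
Step 3: G0=G4=1 G1=G1|G2=1|1=1 G2=NOT G2=NOT 1=0 G3=G2|G3=1|1=1 G4=G0|G3=1|1=1 -> 11011
Cycle of length 2 starting at step 1 -> no fixed point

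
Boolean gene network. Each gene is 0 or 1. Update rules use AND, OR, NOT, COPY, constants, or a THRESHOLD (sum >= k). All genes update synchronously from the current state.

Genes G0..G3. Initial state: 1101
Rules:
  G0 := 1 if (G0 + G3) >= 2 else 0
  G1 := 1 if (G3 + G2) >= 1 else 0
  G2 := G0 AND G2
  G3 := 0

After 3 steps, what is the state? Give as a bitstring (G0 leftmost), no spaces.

Step 1: G0=(1+1>=2)=1 G1=(1+0>=1)=1 G2=G0&G2=1&0=0 G3=0(const) -> 1100
Step 2: G0=(1+0>=2)=0 G1=(0+0>=1)=0 G2=G0&G2=1&0=0 G3=0(const) -> 0000
Step 3: G0=(0+0>=2)=0 G1=(0+0>=1)=0 G2=G0&G2=0&0=0 G3=0(const) -> 0000

0000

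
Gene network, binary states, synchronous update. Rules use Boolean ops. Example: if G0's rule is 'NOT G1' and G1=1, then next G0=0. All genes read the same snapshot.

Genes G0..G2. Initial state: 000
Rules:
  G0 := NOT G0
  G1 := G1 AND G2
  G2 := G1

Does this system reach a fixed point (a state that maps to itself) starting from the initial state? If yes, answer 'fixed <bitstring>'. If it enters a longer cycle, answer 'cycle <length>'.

Answer: cycle 2

Derivation:
Step 0: 000
Step 1: G0=NOT G0=NOT 0=1 G1=G1&G2=0&0=0 G2=G1=0 -> 100
Step 2: G0=NOT G0=NOT 1=0 G1=G1&G2=0&0=0 G2=G1=0 -> 000
Cycle of length 2 starting at step 0 -> no fixed point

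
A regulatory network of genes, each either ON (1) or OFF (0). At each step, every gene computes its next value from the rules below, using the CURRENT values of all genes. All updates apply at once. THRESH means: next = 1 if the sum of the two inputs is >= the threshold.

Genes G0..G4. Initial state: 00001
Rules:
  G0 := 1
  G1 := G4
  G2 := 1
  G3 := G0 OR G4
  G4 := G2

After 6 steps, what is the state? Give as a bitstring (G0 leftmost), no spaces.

Step 1: G0=1(const) G1=G4=1 G2=1(const) G3=G0|G4=0|1=1 G4=G2=0 -> 11110
Step 2: G0=1(const) G1=G4=0 G2=1(const) G3=G0|G4=1|0=1 G4=G2=1 -> 10111
Step 3: G0=1(const) G1=G4=1 G2=1(const) G3=G0|G4=1|1=1 G4=G2=1 -> 11111
Step 4: G0=1(const) G1=G4=1 G2=1(const) G3=G0|G4=1|1=1 G4=G2=1 -> 11111
Step 5: G0=1(const) G1=G4=1 G2=1(const) G3=G0|G4=1|1=1 G4=G2=1 -> 11111
Step 6: G0=1(const) G1=G4=1 G2=1(const) G3=G0|G4=1|1=1 G4=G2=1 -> 11111

11111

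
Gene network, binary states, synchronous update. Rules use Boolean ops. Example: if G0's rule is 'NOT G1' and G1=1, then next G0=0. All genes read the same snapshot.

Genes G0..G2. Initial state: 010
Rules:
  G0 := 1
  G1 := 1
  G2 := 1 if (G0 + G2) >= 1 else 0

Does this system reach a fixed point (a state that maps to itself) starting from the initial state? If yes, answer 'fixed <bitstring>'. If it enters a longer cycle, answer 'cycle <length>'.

Answer: fixed 111

Derivation:
Step 0: 010
Step 1: G0=1(const) G1=1(const) G2=(0+0>=1)=0 -> 110
Step 2: G0=1(const) G1=1(const) G2=(1+0>=1)=1 -> 111
Step 3: G0=1(const) G1=1(const) G2=(1+1>=1)=1 -> 111
Fixed point reached at step 2: 111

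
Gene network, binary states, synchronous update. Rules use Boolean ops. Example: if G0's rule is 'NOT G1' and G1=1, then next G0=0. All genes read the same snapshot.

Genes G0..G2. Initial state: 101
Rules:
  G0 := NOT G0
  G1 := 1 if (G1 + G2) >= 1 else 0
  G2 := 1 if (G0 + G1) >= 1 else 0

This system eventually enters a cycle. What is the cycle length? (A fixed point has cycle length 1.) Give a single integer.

Step 0: 101
Step 1: G0=NOT G0=NOT 1=0 G1=(0+1>=1)=1 G2=(1+0>=1)=1 -> 011
Step 2: G0=NOT G0=NOT 0=1 G1=(1+1>=1)=1 G2=(0+1>=1)=1 -> 111
Step 3: G0=NOT G0=NOT 1=0 G1=(1+1>=1)=1 G2=(1+1>=1)=1 -> 011
State from step 3 equals state from step 1 -> cycle length 2

Answer: 2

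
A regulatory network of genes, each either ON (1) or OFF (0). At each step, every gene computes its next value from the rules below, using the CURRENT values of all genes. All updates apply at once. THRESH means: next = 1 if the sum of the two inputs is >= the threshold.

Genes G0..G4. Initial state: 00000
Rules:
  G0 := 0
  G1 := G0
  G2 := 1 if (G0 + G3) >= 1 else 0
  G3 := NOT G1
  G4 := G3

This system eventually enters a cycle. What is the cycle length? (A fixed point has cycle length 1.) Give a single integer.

Answer: 1

Derivation:
Step 0: 00000
Step 1: G0=0(const) G1=G0=0 G2=(0+0>=1)=0 G3=NOT G1=NOT 0=1 G4=G3=0 -> 00010
Step 2: G0=0(const) G1=G0=0 G2=(0+1>=1)=1 G3=NOT G1=NOT 0=1 G4=G3=1 -> 00111
Step 3: G0=0(const) G1=G0=0 G2=(0+1>=1)=1 G3=NOT G1=NOT 0=1 G4=G3=1 -> 00111
State from step 3 equals state from step 2 -> cycle length 1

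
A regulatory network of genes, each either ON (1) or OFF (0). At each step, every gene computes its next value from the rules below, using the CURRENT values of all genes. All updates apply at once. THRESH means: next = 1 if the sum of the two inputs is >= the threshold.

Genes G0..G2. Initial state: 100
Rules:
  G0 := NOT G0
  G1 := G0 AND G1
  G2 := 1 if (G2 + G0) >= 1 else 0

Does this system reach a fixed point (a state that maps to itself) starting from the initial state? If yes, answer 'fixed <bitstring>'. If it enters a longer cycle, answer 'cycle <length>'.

Answer: cycle 2

Derivation:
Step 0: 100
Step 1: G0=NOT G0=NOT 1=0 G1=G0&G1=1&0=0 G2=(0+1>=1)=1 -> 001
Step 2: G0=NOT G0=NOT 0=1 G1=G0&G1=0&0=0 G2=(1+0>=1)=1 -> 101
Step 3: G0=NOT G0=NOT 1=0 G1=G0&G1=1&0=0 G2=(1+1>=1)=1 -> 001
Cycle of length 2 starting at step 1 -> no fixed point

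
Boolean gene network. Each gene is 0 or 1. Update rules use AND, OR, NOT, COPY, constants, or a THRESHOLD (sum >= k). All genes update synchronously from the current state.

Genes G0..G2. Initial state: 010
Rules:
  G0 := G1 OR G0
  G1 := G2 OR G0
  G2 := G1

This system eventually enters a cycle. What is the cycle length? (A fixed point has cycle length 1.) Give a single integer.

Step 0: 010
Step 1: G0=G1|G0=1|0=1 G1=G2|G0=0|0=0 G2=G1=1 -> 101
Step 2: G0=G1|G0=0|1=1 G1=G2|G0=1|1=1 G2=G1=0 -> 110
Step 3: G0=G1|G0=1|1=1 G1=G2|G0=0|1=1 G2=G1=1 -> 111
Step 4: G0=G1|G0=1|1=1 G1=G2|G0=1|1=1 G2=G1=1 -> 111
State from step 4 equals state from step 3 -> cycle length 1

Answer: 1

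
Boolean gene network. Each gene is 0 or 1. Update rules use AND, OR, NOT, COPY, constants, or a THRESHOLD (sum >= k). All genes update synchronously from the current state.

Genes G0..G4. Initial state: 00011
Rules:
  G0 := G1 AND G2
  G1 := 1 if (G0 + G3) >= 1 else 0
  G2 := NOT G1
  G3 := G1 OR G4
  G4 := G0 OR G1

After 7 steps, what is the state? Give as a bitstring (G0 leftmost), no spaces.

Step 1: G0=G1&G2=0&0=0 G1=(0+1>=1)=1 G2=NOT G1=NOT 0=1 G3=G1|G4=0|1=1 G4=G0|G1=0|0=0 -> 01110
Step 2: G0=G1&G2=1&1=1 G1=(0+1>=1)=1 G2=NOT G1=NOT 1=0 G3=G1|G4=1|0=1 G4=G0|G1=0|1=1 -> 11011
Step 3: G0=G1&G2=1&0=0 G1=(1+1>=1)=1 G2=NOT G1=NOT 1=0 G3=G1|G4=1|1=1 G4=G0|G1=1|1=1 -> 01011
Step 4: G0=G1&G2=1&0=0 G1=(0+1>=1)=1 G2=NOT G1=NOT 1=0 G3=G1|G4=1|1=1 G4=G0|G1=0|1=1 -> 01011
Step 5: G0=G1&G2=1&0=0 G1=(0+1>=1)=1 G2=NOT G1=NOT 1=0 G3=G1|G4=1|1=1 G4=G0|G1=0|1=1 -> 01011
Step 6: G0=G1&G2=1&0=0 G1=(0+1>=1)=1 G2=NOT G1=NOT 1=0 G3=G1|G4=1|1=1 G4=G0|G1=0|1=1 -> 01011
Step 7: G0=G1&G2=1&0=0 G1=(0+1>=1)=1 G2=NOT G1=NOT 1=0 G3=G1|G4=1|1=1 G4=G0|G1=0|1=1 -> 01011

01011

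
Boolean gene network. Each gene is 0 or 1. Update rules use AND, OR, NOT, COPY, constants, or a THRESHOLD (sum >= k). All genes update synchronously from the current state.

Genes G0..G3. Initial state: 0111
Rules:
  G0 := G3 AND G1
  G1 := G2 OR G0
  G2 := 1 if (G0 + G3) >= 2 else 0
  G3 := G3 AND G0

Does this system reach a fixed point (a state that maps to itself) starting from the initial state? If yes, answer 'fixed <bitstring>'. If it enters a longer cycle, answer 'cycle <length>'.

Answer: fixed 0000

Derivation:
Step 0: 0111
Step 1: G0=G3&G1=1&1=1 G1=G2|G0=1|0=1 G2=(0+1>=2)=0 G3=G3&G0=1&0=0 -> 1100
Step 2: G0=G3&G1=0&1=0 G1=G2|G0=0|1=1 G2=(1+0>=2)=0 G3=G3&G0=0&1=0 -> 0100
Step 3: G0=G3&G1=0&1=0 G1=G2|G0=0|0=0 G2=(0+0>=2)=0 G3=G3&G0=0&0=0 -> 0000
Step 4: G0=G3&G1=0&0=0 G1=G2|G0=0|0=0 G2=(0+0>=2)=0 G3=G3&G0=0&0=0 -> 0000
Fixed point reached at step 3: 0000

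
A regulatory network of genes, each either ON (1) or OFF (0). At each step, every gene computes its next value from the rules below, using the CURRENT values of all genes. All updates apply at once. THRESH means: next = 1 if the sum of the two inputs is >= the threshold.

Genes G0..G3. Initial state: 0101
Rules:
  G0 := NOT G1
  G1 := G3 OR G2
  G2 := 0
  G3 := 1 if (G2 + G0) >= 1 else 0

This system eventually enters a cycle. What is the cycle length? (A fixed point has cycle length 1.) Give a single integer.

Answer: 6

Derivation:
Step 0: 0101
Step 1: G0=NOT G1=NOT 1=0 G1=G3|G2=1|0=1 G2=0(const) G3=(0+0>=1)=0 -> 0100
Step 2: G0=NOT G1=NOT 1=0 G1=G3|G2=0|0=0 G2=0(const) G3=(0+0>=1)=0 -> 0000
Step 3: G0=NOT G1=NOT 0=1 G1=G3|G2=0|0=0 G2=0(const) G3=(0+0>=1)=0 -> 1000
Step 4: G0=NOT G1=NOT 0=1 G1=G3|G2=0|0=0 G2=0(const) G3=(0+1>=1)=1 -> 1001
Step 5: G0=NOT G1=NOT 0=1 G1=G3|G2=1|0=1 G2=0(const) G3=(0+1>=1)=1 -> 1101
Step 6: G0=NOT G1=NOT 1=0 G1=G3|G2=1|0=1 G2=0(const) G3=(0+1>=1)=1 -> 0101
State from step 6 equals state from step 0 -> cycle length 6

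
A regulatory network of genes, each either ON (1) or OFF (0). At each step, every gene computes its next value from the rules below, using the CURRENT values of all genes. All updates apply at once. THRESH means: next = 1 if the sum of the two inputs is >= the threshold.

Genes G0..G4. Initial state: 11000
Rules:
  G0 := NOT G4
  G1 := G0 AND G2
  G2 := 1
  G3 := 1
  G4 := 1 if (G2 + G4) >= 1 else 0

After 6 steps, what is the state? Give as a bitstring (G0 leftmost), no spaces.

Step 1: G0=NOT G4=NOT 0=1 G1=G0&G2=1&0=0 G2=1(const) G3=1(const) G4=(0+0>=1)=0 -> 10110
Step 2: G0=NOT G4=NOT 0=1 G1=G0&G2=1&1=1 G2=1(const) G3=1(const) G4=(1+0>=1)=1 -> 11111
Step 3: G0=NOT G4=NOT 1=0 G1=G0&G2=1&1=1 G2=1(const) G3=1(const) G4=(1+1>=1)=1 -> 01111
Step 4: G0=NOT G4=NOT 1=0 G1=G0&G2=0&1=0 G2=1(const) G3=1(const) G4=(1+1>=1)=1 -> 00111
Step 5: G0=NOT G4=NOT 1=0 G1=G0&G2=0&1=0 G2=1(const) G3=1(const) G4=(1+1>=1)=1 -> 00111
Step 6: G0=NOT G4=NOT 1=0 G1=G0&G2=0&1=0 G2=1(const) G3=1(const) G4=(1+1>=1)=1 -> 00111

00111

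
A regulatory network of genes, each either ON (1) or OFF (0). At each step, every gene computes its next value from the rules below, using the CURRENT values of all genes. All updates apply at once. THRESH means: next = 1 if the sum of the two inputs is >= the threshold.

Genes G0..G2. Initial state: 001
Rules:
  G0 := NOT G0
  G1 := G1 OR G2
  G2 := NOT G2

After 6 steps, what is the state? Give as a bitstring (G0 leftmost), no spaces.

Step 1: G0=NOT G0=NOT 0=1 G1=G1|G2=0|1=1 G2=NOT G2=NOT 1=0 -> 110
Step 2: G0=NOT G0=NOT 1=0 G1=G1|G2=1|0=1 G2=NOT G2=NOT 0=1 -> 011
Step 3: G0=NOT G0=NOT 0=1 G1=G1|G2=1|1=1 G2=NOT G2=NOT 1=0 -> 110
Step 4: G0=NOT G0=NOT 1=0 G1=G1|G2=1|0=1 G2=NOT G2=NOT 0=1 -> 011
Step 5: G0=NOT G0=NOT 0=1 G1=G1|G2=1|1=1 G2=NOT G2=NOT 1=0 -> 110
Step 6: G0=NOT G0=NOT 1=0 G1=G1|G2=1|0=1 G2=NOT G2=NOT 0=1 -> 011

011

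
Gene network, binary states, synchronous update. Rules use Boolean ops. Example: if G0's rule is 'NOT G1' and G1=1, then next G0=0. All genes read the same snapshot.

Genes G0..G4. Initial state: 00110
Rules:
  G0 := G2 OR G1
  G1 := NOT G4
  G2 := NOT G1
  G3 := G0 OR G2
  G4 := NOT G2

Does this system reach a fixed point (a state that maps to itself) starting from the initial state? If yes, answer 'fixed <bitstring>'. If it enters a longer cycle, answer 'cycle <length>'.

Step 0: 00110
Step 1: G0=G2|G1=1|0=1 G1=NOT G4=NOT 0=1 G2=NOT G1=NOT 0=1 G3=G0|G2=0|1=1 G4=NOT G2=NOT 1=0 -> 11110
Step 2: G0=G2|G1=1|1=1 G1=NOT G4=NOT 0=1 G2=NOT G1=NOT 1=0 G3=G0|G2=1|1=1 G4=NOT G2=NOT 1=0 -> 11010
Step 3: G0=G2|G1=0|1=1 G1=NOT G4=NOT 0=1 G2=NOT G1=NOT 1=0 G3=G0|G2=1|0=1 G4=NOT G2=NOT 0=1 -> 11011
Step 4: G0=G2|G1=0|1=1 G1=NOT G4=NOT 1=0 G2=NOT G1=NOT 1=0 G3=G0|G2=1|0=1 G4=NOT G2=NOT 0=1 -> 10011
Step 5: G0=G2|G1=0|0=0 G1=NOT G4=NOT 1=0 G2=NOT G1=NOT 0=1 G3=G0|G2=1|0=1 G4=NOT G2=NOT 0=1 -> 00111
Step 6: G0=G2|G1=1|0=1 G1=NOT G4=NOT 1=0 G2=NOT G1=NOT 0=1 G3=G0|G2=0|1=1 G4=NOT G2=NOT 1=0 -> 10110
Step 7: G0=G2|G1=1|0=1 G1=NOT G4=NOT 0=1 G2=NOT G1=NOT 0=1 G3=G0|G2=1|1=1 G4=NOT G2=NOT 1=0 -> 11110
Cycle of length 6 starting at step 1 -> no fixed point

Answer: cycle 6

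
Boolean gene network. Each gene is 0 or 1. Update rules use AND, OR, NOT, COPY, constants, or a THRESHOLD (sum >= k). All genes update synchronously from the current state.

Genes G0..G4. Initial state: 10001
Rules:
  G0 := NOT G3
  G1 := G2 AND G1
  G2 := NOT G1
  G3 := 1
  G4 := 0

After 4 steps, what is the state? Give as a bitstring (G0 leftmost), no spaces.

Step 1: G0=NOT G3=NOT 0=1 G1=G2&G1=0&0=0 G2=NOT G1=NOT 0=1 G3=1(const) G4=0(const) -> 10110
Step 2: G0=NOT G3=NOT 1=0 G1=G2&G1=1&0=0 G2=NOT G1=NOT 0=1 G3=1(const) G4=0(const) -> 00110
Step 3: G0=NOT G3=NOT 1=0 G1=G2&G1=1&0=0 G2=NOT G1=NOT 0=1 G3=1(const) G4=0(const) -> 00110
Step 4: G0=NOT G3=NOT 1=0 G1=G2&G1=1&0=0 G2=NOT G1=NOT 0=1 G3=1(const) G4=0(const) -> 00110

00110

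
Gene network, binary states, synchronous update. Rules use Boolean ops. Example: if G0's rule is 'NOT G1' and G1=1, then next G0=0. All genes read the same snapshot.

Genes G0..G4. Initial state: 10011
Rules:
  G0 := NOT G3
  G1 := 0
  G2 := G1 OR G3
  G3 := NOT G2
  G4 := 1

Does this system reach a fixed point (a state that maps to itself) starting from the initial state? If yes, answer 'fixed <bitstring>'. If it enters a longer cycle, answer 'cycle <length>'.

Step 0: 10011
Step 1: G0=NOT G3=NOT 1=0 G1=0(const) G2=G1|G3=0|1=1 G3=NOT G2=NOT 0=1 G4=1(const) -> 00111
Step 2: G0=NOT G3=NOT 1=0 G1=0(const) G2=G1|G3=0|1=1 G3=NOT G2=NOT 1=0 G4=1(const) -> 00101
Step 3: G0=NOT G3=NOT 0=1 G1=0(const) G2=G1|G3=0|0=0 G3=NOT G2=NOT 1=0 G4=1(const) -> 10001
Step 4: G0=NOT G3=NOT 0=1 G1=0(const) G2=G1|G3=0|0=0 G3=NOT G2=NOT 0=1 G4=1(const) -> 10011
Cycle of length 4 starting at step 0 -> no fixed point

Answer: cycle 4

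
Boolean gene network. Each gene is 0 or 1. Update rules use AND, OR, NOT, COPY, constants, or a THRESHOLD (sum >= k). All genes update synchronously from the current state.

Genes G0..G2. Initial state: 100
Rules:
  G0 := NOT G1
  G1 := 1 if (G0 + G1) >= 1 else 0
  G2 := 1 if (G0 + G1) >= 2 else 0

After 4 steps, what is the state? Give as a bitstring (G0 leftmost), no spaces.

Step 1: G0=NOT G1=NOT 0=1 G1=(1+0>=1)=1 G2=(1+0>=2)=0 -> 110
Step 2: G0=NOT G1=NOT 1=0 G1=(1+1>=1)=1 G2=(1+1>=2)=1 -> 011
Step 3: G0=NOT G1=NOT 1=0 G1=(0+1>=1)=1 G2=(0+1>=2)=0 -> 010
Step 4: G0=NOT G1=NOT 1=0 G1=(0+1>=1)=1 G2=(0+1>=2)=0 -> 010

010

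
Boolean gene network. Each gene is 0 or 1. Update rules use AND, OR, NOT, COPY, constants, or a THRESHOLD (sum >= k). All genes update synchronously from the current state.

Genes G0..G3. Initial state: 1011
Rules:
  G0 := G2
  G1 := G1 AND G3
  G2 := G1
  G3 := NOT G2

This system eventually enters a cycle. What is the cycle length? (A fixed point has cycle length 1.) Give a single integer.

Step 0: 1011
Step 1: G0=G2=1 G1=G1&G3=0&1=0 G2=G1=0 G3=NOT G2=NOT 1=0 -> 1000
Step 2: G0=G2=0 G1=G1&G3=0&0=0 G2=G1=0 G3=NOT G2=NOT 0=1 -> 0001
Step 3: G0=G2=0 G1=G1&G3=0&1=0 G2=G1=0 G3=NOT G2=NOT 0=1 -> 0001
State from step 3 equals state from step 2 -> cycle length 1

Answer: 1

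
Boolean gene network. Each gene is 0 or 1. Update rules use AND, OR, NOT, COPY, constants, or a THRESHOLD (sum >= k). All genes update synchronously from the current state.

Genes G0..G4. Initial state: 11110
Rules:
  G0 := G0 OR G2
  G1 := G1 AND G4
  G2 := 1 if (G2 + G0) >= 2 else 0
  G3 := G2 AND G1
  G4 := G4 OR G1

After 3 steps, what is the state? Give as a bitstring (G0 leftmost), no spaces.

Step 1: G0=G0|G2=1|1=1 G1=G1&G4=1&0=0 G2=(1+1>=2)=1 G3=G2&G1=1&1=1 G4=G4|G1=0|1=1 -> 10111
Step 2: G0=G0|G2=1|1=1 G1=G1&G4=0&1=0 G2=(1+1>=2)=1 G3=G2&G1=1&0=0 G4=G4|G1=1|0=1 -> 10101
Step 3: G0=G0|G2=1|1=1 G1=G1&G4=0&1=0 G2=(1+1>=2)=1 G3=G2&G1=1&0=0 G4=G4|G1=1|0=1 -> 10101

10101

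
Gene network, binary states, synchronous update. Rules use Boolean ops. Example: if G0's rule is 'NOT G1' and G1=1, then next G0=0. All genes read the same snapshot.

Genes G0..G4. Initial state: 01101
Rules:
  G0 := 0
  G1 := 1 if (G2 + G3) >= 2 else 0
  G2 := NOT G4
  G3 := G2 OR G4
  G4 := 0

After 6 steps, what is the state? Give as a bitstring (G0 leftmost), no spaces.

Step 1: G0=0(const) G1=(1+0>=2)=0 G2=NOT G4=NOT 1=0 G3=G2|G4=1|1=1 G4=0(const) -> 00010
Step 2: G0=0(const) G1=(0+1>=2)=0 G2=NOT G4=NOT 0=1 G3=G2|G4=0|0=0 G4=0(const) -> 00100
Step 3: G0=0(const) G1=(1+0>=2)=0 G2=NOT G4=NOT 0=1 G3=G2|G4=1|0=1 G4=0(const) -> 00110
Step 4: G0=0(const) G1=(1+1>=2)=1 G2=NOT G4=NOT 0=1 G3=G2|G4=1|0=1 G4=0(const) -> 01110
Step 5: G0=0(const) G1=(1+1>=2)=1 G2=NOT G4=NOT 0=1 G3=G2|G4=1|0=1 G4=0(const) -> 01110
Step 6: G0=0(const) G1=(1+1>=2)=1 G2=NOT G4=NOT 0=1 G3=G2|G4=1|0=1 G4=0(const) -> 01110

01110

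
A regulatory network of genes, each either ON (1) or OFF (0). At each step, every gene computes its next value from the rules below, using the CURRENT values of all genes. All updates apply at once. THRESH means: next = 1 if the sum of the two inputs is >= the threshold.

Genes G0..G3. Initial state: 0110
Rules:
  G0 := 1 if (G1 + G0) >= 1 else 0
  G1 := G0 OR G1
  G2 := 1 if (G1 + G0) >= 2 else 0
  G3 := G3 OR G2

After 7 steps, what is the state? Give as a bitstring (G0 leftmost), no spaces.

Step 1: G0=(1+0>=1)=1 G1=G0|G1=0|1=1 G2=(1+0>=2)=0 G3=G3|G2=0|1=1 -> 1101
Step 2: G0=(1+1>=1)=1 G1=G0|G1=1|1=1 G2=(1+1>=2)=1 G3=G3|G2=1|0=1 -> 1111
Step 3: G0=(1+1>=1)=1 G1=G0|G1=1|1=1 G2=(1+1>=2)=1 G3=G3|G2=1|1=1 -> 1111
Step 4: G0=(1+1>=1)=1 G1=G0|G1=1|1=1 G2=(1+1>=2)=1 G3=G3|G2=1|1=1 -> 1111
Step 5: G0=(1+1>=1)=1 G1=G0|G1=1|1=1 G2=(1+1>=2)=1 G3=G3|G2=1|1=1 -> 1111
Step 6: G0=(1+1>=1)=1 G1=G0|G1=1|1=1 G2=(1+1>=2)=1 G3=G3|G2=1|1=1 -> 1111
Step 7: G0=(1+1>=1)=1 G1=G0|G1=1|1=1 G2=(1+1>=2)=1 G3=G3|G2=1|1=1 -> 1111

1111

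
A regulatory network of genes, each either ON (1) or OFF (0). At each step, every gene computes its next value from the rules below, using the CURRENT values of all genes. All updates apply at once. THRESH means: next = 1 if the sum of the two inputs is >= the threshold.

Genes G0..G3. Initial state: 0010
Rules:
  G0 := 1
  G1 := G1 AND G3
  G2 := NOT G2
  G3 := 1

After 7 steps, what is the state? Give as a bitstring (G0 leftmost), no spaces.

Step 1: G0=1(const) G1=G1&G3=0&0=0 G2=NOT G2=NOT 1=0 G3=1(const) -> 1001
Step 2: G0=1(const) G1=G1&G3=0&1=0 G2=NOT G2=NOT 0=1 G3=1(const) -> 1011
Step 3: G0=1(const) G1=G1&G3=0&1=0 G2=NOT G2=NOT 1=0 G3=1(const) -> 1001
Step 4: G0=1(const) G1=G1&G3=0&1=0 G2=NOT G2=NOT 0=1 G3=1(const) -> 1011
Step 5: G0=1(const) G1=G1&G3=0&1=0 G2=NOT G2=NOT 1=0 G3=1(const) -> 1001
Step 6: G0=1(const) G1=G1&G3=0&1=0 G2=NOT G2=NOT 0=1 G3=1(const) -> 1011
Step 7: G0=1(const) G1=G1&G3=0&1=0 G2=NOT G2=NOT 1=0 G3=1(const) -> 1001

1001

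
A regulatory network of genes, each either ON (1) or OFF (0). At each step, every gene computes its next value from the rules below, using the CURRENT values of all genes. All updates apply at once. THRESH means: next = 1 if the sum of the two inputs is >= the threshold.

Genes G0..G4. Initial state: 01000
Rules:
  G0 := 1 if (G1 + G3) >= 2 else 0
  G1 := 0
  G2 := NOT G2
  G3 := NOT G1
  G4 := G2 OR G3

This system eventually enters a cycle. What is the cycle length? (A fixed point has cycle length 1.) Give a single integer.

Step 0: 01000
Step 1: G0=(1+0>=2)=0 G1=0(const) G2=NOT G2=NOT 0=1 G3=NOT G1=NOT 1=0 G4=G2|G3=0|0=0 -> 00100
Step 2: G0=(0+0>=2)=0 G1=0(const) G2=NOT G2=NOT 1=0 G3=NOT G1=NOT 0=1 G4=G2|G3=1|0=1 -> 00011
Step 3: G0=(0+1>=2)=0 G1=0(const) G2=NOT G2=NOT 0=1 G3=NOT G1=NOT 0=1 G4=G2|G3=0|1=1 -> 00111
Step 4: G0=(0+1>=2)=0 G1=0(const) G2=NOT G2=NOT 1=0 G3=NOT G1=NOT 0=1 G4=G2|G3=1|1=1 -> 00011
State from step 4 equals state from step 2 -> cycle length 2

Answer: 2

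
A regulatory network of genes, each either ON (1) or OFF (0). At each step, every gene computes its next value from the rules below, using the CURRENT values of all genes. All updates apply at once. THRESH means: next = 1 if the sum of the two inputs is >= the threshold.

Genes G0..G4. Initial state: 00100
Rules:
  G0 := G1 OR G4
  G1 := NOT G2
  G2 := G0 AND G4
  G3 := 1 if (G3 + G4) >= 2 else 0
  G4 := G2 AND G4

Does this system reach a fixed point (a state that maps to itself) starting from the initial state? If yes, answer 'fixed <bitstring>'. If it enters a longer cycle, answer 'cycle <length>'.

Answer: fixed 11000

Derivation:
Step 0: 00100
Step 1: G0=G1|G4=0|0=0 G1=NOT G2=NOT 1=0 G2=G0&G4=0&0=0 G3=(0+0>=2)=0 G4=G2&G4=1&0=0 -> 00000
Step 2: G0=G1|G4=0|0=0 G1=NOT G2=NOT 0=1 G2=G0&G4=0&0=0 G3=(0+0>=2)=0 G4=G2&G4=0&0=0 -> 01000
Step 3: G0=G1|G4=1|0=1 G1=NOT G2=NOT 0=1 G2=G0&G4=0&0=0 G3=(0+0>=2)=0 G4=G2&G4=0&0=0 -> 11000
Step 4: G0=G1|G4=1|0=1 G1=NOT G2=NOT 0=1 G2=G0&G4=1&0=0 G3=(0+0>=2)=0 G4=G2&G4=0&0=0 -> 11000
Fixed point reached at step 3: 11000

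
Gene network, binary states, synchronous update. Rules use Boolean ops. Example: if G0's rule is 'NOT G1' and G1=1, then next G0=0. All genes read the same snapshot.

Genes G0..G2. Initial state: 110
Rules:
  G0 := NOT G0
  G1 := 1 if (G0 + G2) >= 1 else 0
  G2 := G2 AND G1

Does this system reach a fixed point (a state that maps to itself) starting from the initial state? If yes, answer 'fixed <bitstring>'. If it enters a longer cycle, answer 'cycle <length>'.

Answer: cycle 2

Derivation:
Step 0: 110
Step 1: G0=NOT G0=NOT 1=0 G1=(1+0>=1)=1 G2=G2&G1=0&1=0 -> 010
Step 2: G0=NOT G0=NOT 0=1 G1=(0+0>=1)=0 G2=G2&G1=0&1=0 -> 100
Step 3: G0=NOT G0=NOT 1=0 G1=(1+0>=1)=1 G2=G2&G1=0&0=0 -> 010
Cycle of length 2 starting at step 1 -> no fixed point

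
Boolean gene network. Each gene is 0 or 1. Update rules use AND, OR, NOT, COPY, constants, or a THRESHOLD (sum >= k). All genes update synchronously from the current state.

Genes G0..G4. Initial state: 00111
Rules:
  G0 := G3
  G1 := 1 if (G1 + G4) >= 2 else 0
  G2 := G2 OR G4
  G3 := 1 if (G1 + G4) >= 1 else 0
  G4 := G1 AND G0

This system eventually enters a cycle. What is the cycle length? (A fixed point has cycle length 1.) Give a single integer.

Step 0: 00111
Step 1: G0=G3=1 G1=(0+1>=2)=0 G2=G2|G4=1|1=1 G3=(0+1>=1)=1 G4=G1&G0=0&0=0 -> 10110
Step 2: G0=G3=1 G1=(0+0>=2)=0 G2=G2|G4=1|0=1 G3=(0+0>=1)=0 G4=G1&G0=0&1=0 -> 10100
Step 3: G0=G3=0 G1=(0+0>=2)=0 G2=G2|G4=1|0=1 G3=(0+0>=1)=0 G4=G1&G0=0&1=0 -> 00100
Step 4: G0=G3=0 G1=(0+0>=2)=0 G2=G2|G4=1|0=1 G3=(0+0>=1)=0 G4=G1&G0=0&0=0 -> 00100
State from step 4 equals state from step 3 -> cycle length 1

Answer: 1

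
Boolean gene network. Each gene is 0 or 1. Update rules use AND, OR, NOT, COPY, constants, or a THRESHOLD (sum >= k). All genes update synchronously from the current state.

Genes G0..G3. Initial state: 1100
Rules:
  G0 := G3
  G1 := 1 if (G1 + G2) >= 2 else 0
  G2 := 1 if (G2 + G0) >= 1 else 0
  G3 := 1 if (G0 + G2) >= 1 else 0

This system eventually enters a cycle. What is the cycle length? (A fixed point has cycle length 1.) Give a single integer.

Step 0: 1100
Step 1: G0=G3=0 G1=(1+0>=2)=0 G2=(0+1>=1)=1 G3=(1+0>=1)=1 -> 0011
Step 2: G0=G3=1 G1=(0+1>=2)=0 G2=(1+0>=1)=1 G3=(0+1>=1)=1 -> 1011
Step 3: G0=G3=1 G1=(0+1>=2)=0 G2=(1+1>=1)=1 G3=(1+1>=1)=1 -> 1011
State from step 3 equals state from step 2 -> cycle length 1

Answer: 1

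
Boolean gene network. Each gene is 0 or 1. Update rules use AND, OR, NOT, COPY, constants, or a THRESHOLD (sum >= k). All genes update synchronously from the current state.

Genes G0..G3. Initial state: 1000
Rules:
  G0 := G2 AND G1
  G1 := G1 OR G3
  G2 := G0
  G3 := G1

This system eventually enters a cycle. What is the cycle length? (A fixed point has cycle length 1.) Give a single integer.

Answer: 1

Derivation:
Step 0: 1000
Step 1: G0=G2&G1=0&0=0 G1=G1|G3=0|0=0 G2=G0=1 G3=G1=0 -> 0010
Step 2: G0=G2&G1=1&0=0 G1=G1|G3=0|0=0 G2=G0=0 G3=G1=0 -> 0000
Step 3: G0=G2&G1=0&0=0 G1=G1|G3=0|0=0 G2=G0=0 G3=G1=0 -> 0000
State from step 3 equals state from step 2 -> cycle length 1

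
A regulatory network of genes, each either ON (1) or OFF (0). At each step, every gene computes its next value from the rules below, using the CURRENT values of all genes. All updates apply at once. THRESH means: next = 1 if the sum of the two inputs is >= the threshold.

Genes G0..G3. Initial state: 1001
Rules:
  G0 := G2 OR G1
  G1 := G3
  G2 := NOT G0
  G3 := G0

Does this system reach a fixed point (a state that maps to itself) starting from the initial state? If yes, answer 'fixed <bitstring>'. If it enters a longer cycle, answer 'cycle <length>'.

Answer: cycle 3

Derivation:
Step 0: 1001
Step 1: G0=G2|G1=0|0=0 G1=G3=1 G2=NOT G0=NOT 1=0 G3=G0=1 -> 0101
Step 2: G0=G2|G1=0|1=1 G1=G3=1 G2=NOT G0=NOT 0=1 G3=G0=0 -> 1110
Step 3: G0=G2|G1=1|1=1 G1=G3=0 G2=NOT G0=NOT 1=0 G3=G0=1 -> 1001
Cycle of length 3 starting at step 0 -> no fixed point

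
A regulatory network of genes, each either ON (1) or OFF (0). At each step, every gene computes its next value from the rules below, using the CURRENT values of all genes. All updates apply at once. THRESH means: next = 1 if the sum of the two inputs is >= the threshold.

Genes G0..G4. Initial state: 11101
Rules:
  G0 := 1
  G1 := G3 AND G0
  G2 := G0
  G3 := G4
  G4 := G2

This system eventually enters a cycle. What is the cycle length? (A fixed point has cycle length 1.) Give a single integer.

Step 0: 11101
Step 1: G0=1(const) G1=G3&G0=0&1=0 G2=G0=1 G3=G4=1 G4=G2=1 -> 10111
Step 2: G0=1(const) G1=G3&G0=1&1=1 G2=G0=1 G3=G4=1 G4=G2=1 -> 11111
Step 3: G0=1(const) G1=G3&G0=1&1=1 G2=G0=1 G3=G4=1 G4=G2=1 -> 11111
State from step 3 equals state from step 2 -> cycle length 1

Answer: 1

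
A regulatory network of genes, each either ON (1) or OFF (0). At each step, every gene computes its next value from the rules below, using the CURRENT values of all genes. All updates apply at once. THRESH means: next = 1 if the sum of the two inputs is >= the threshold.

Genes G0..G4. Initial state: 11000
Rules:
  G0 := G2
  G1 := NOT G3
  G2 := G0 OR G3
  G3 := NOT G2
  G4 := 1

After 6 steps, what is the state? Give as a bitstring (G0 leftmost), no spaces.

Step 1: G0=G2=0 G1=NOT G3=NOT 0=1 G2=G0|G3=1|0=1 G3=NOT G2=NOT 0=1 G4=1(const) -> 01111
Step 2: G0=G2=1 G1=NOT G3=NOT 1=0 G2=G0|G3=0|1=1 G3=NOT G2=NOT 1=0 G4=1(const) -> 10101
Step 3: G0=G2=1 G1=NOT G3=NOT 0=1 G2=G0|G3=1|0=1 G3=NOT G2=NOT 1=0 G4=1(const) -> 11101
Step 4: G0=G2=1 G1=NOT G3=NOT 0=1 G2=G0|G3=1|0=1 G3=NOT G2=NOT 1=0 G4=1(const) -> 11101
Step 5: G0=G2=1 G1=NOT G3=NOT 0=1 G2=G0|G3=1|0=1 G3=NOT G2=NOT 1=0 G4=1(const) -> 11101
Step 6: G0=G2=1 G1=NOT G3=NOT 0=1 G2=G0|G3=1|0=1 G3=NOT G2=NOT 1=0 G4=1(const) -> 11101

11101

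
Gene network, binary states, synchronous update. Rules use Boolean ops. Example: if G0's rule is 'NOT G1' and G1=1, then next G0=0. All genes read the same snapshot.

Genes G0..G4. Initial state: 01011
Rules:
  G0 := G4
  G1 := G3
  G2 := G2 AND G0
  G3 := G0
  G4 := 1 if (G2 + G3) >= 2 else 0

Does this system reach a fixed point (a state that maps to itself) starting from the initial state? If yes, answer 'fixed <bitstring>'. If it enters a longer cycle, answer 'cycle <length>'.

Answer: fixed 00000

Derivation:
Step 0: 01011
Step 1: G0=G4=1 G1=G3=1 G2=G2&G0=0&0=0 G3=G0=0 G4=(0+1>=2)=0 -> 11000
Step 2: G0=G4=0 G1=G3=0 G2=G2&G0=0&1=0 G3=G0=1 G4=(0+0>=2)=0 -> 00010
Step 3: G0=G4=0 G1=G3=1 G2=G2&G0=0&0=0 G3=G0=0 G4=(0+1>=2)=0 -> 01000
Step 4: G0=G4=0 G1=G3=0 G2=G2&G0=0&0=0 G3=G0=0 G4=(0+0>=2)=0 -> 00000
Step 5: G0=G4=0 G1=G3=0 G2=G2&G0=0&0=0 G3=G0=0 G4=(0+0>=2)=0 -> 00000
Fixed point reached at step 4: 00000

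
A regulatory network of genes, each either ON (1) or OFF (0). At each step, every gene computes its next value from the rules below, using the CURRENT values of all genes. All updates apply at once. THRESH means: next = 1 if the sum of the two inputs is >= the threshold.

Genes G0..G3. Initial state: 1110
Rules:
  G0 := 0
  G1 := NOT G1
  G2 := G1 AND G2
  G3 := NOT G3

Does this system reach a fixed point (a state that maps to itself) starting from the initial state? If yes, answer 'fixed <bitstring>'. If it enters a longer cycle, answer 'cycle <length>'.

Step 0: 1110
Step 1: G0=0(const) G1=NOT G1=NOT 1=0 G2=G1&G2=1&1=1 G3=NOT G3=NOT 0=1 -> 0011
Step 2: G0=0(const) G1=NOT G1=NOT 0=1 G2=G1&G2=0&1=0 G3=NOT G3=NOT 1=0 -> 0100
Step 3: G0=0(const) G1=NOT G1=NOT 1=0 G2=G1&G2=1&0=0 G3=NOT G3=NOT 0=1 -> 0001
Step 4: G0=0(const) G1=NOT G1=NOT 0=1 G2=G1&G2=0&0=0 G3=NOT G3=NOT 1=0 -> 0100
Cycle of length 2 starting at step 2 -> no fixed point

Answer: cycle 2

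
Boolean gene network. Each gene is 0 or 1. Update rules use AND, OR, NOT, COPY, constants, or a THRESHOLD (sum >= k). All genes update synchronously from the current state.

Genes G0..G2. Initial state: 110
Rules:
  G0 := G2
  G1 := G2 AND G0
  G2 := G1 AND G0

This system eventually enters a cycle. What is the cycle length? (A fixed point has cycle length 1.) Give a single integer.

Step 0: 110
Step 1: G0=G2=0 G1=G2&G0=0&1=0 G2=G1&G0=1&1=1 -> 001
Step 2: G0=G2=1 G1=G2&G0=1&0=0 G2=G1&G0=0&0=0 -> 100
Step 3: G0=G2=0 G1=G2&G0=0&1=0 G2=G1&G0=0&1=0 -> 000
Step 4: G0=G2=0 G1=G2&G0=0&0=0 G2=G1&G0=0&0=0 -> 000
State from step 4 equals state from step 3 -> cycle length 1

Answer: 1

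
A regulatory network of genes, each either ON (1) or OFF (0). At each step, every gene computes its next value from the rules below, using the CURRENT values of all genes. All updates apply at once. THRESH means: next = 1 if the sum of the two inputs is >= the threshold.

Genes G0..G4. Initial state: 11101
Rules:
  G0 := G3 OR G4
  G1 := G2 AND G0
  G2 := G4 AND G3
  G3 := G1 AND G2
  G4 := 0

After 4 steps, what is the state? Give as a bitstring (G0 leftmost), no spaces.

Step 1: G0=G3|G4=0|1=1 G1=G2&G0=1&1=1 G2=G4&G3=1&0=0 G3=G1&G2=1&1=1 G4=0(const) -> 11010
Step 2: G0=G3|G4=1|0=1 G1=G2&G0=0&1=0 G2=G4&G3=0&1=0 G3=G1&G2=1&0=0 G4=0(const) -> 10000
Step 3: G0=G3|G4=0|0=0 G1=G2&G0=0&1=0 G2=G4&G3=0&0=0 G3=G1&G2=0&0=0 G4=0(const) -> 00000
Step 4: G0=G3|G4=0|0=0 G1=G2&G0=0&0=0 G2=G4&G3=0&0=0 G3=G1&G2=0&0=0 G4=0(const) -> 00000

00000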